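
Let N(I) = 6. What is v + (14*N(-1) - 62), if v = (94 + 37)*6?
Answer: 808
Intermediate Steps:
v = 786 (v = 131*6 = 786)
v + (14*N(-1) - 62) = 786 + (14*6 - 62) = 786 + (84 - 62) = 786 + 22 = 808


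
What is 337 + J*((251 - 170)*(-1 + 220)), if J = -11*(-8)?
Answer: 1561369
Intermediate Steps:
J = 88
337 + J*((251 - 170)*(-1 + 220)) = 337 + 88*((251 - 170)*(-1 + 220)) = 337 + 88*(81*219) = 337 + 88*17739 = 337 + 1561032 = 1561369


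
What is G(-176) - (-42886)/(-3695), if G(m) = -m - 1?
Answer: 603739/3695 ≈ 163.39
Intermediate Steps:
G(m) = -1 - m
G(-176) - (-42886)/(-3695) = (-1 - 1*(-176)) - (-42886)/(-3695) = (-1 + 176) - (-42886)*(-1)/3695 = 175 - 1*42886/3695 = 175 - 42886/3695 = 603739/3695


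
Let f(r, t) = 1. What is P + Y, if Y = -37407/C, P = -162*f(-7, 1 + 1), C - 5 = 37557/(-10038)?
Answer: -125846004/4211 ≈ -29885.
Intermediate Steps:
C = 4211/3346 (C = 5 + 37557/(-10038) = 5 + 37557*(-1/10038) = 5 - 12519/3346 = 4211/3346 ≈ 1.2585)
P = -162 (P = -162*1 = -162)
Y = -125163822/4211 (Y = -37407/4211/3346 = -37407*3346/4211 = -125163822/4211 ≈ -29723.)
P + Y = -162 - 125163822/4211 = -125846004/4211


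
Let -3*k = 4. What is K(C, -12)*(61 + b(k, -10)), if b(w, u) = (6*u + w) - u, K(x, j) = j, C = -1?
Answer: -116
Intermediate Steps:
k = -4/3 (k = -⅓*4 = -4/3 ≈ -1.3333)
b(w, u) = w + 5*u (b(w, u) = (w + 6*u) - u = w + 5*u)
K(C, -12)*(61 + b(k, -10)) = -12*(61 + (-4/3 + 5*(-10))) = -12*(61 + (-4/3 - 50)) = -12*(61 - 154/3) = -12*29/3 = -116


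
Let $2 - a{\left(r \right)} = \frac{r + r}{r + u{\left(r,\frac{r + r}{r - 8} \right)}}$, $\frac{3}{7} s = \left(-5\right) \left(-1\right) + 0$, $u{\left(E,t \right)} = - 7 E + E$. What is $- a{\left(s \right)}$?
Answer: $- \frac{12}{5} \approx -2.4$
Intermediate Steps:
$u{\left(E,t \right)} = - 6 E$
$s = \frac{35}{3}$ ($s = \frac{7 \left(\left(-5\right) \left(-1\right) + 0\right)}{3} = \frac{7 \left(5 + 0\right)}{3} = \frac{7}{3} \cdot 5 = \frac{35}{3} \approx 11.667$)
$a{\left(r \right)} = \frac{12}{5}$ ($a{\left(r \right)} = 2 - \frac{r + r}{r - 6 r} = 2 - \frac{2 r}{\left(-5\right) r} = 2 - 2 r \left(- \frac{1}{5 r}\right) = 2 - - \frac{2}{5} = 2 + \frac{2}{5} = \frac{12}{5}$)
$- a{\left(s \right)} = \left(-1\right) \frac{12}{5} = - \frac{12}{5}$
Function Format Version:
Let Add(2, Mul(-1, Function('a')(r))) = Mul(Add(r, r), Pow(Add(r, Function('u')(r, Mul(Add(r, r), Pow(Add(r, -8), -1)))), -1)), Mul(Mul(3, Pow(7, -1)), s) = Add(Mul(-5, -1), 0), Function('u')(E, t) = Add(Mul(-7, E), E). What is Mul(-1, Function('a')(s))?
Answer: Rational(-12, 5) ≈ -2.4000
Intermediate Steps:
Function('u')(E, t) = Mul(-6, E)
s = Rational(35, 3) (s = Mul(Rational(7, 3), Add(Mul(-5, -1), 0)) = Mul(Rational(7, 3), Add(5, 0)) = Mul(Rational(7, 3), 5) = Rational(35, 3) ≈ 11.667)
Function('a')(r) = Rational(12, 5) (Function('a')(r) = Add(2, Mul(-1, Mul(Add(r, r), Pow(Add(r, Mul(-6, r)), -1)))) = Add(2, Mul(-1, Mul(Mul(2, r), Pow(Mul(-5, r), -1)))) = Add(2, Mul(-1, Mul(Mul(2, r), Mul(Rational(-1, 5), Pow(r, -1))))) = Add(2, Mul(-1, Rational(-2, 5))) = Add(2, Rational(2, 5)) = Rational(12, 5))
Mul(-1, Function('a')(s)) = Mul(-1, Rational(12, 5)) = Rational(-12, 5)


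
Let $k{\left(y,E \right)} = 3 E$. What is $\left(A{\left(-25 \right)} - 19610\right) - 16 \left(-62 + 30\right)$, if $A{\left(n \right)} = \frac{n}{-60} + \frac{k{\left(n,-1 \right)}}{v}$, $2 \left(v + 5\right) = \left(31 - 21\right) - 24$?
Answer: $- \frac{57292}{3} \approx -19097.0$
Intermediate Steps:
$v = -12$ ($v = -5 + \frac{\left(31 - 21\right) - 24}{2} = -5 + \frac{10 - 24}{2} = -5 + \frac{1}{2} \left(-14\right) = -5 - 7 = -12$)
$A{\left(n \right)} = \frac{1}{4} - \frac{n}{60}$ ($A{\left(n \right)} = \frac{n}{-60} + \frac{3 \left(-1\right)}{-12} = n \left(- \frac{1}{60}\right) - - \frac{1}{4} = - \frac{n}{60} + \frac{1}{4} = \frac{1}{4} - \frac{n}{60}$)
$\left(A{\left(-25 \right)} - 19610\right) - 16 \left(-62 + 30\right) = \left(\left(\frac{1}{4} - - \frac{5}{12}\right) - 19610\right) - 16 \left(-62 + 30\right) = \left(\left(\frac{1}{4} + \frac{5}{12}\right) - 19610\right) - -512 = \left(\frac{2}{3} - 19610\right) + 512 = - \frac{58828}{3} + 512 = - \frac{57292}{3}$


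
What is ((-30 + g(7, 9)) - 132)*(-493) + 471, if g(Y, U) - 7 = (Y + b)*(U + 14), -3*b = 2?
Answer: 15217/3 ≈ 5072.3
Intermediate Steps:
b = -2/3 (b = -1/3*2 = -2/3 ≈ -0.66667)
g(Y, U) = 7 + (14 + U)*(-2/3 + Y) (g(Y, U) = 7 + (Y - 2/3)*(U + 14) = 7 + (-2/3 + Y)*(14 + U) = 7 + (14 + U)*(-2/3 + Y))
((-30 + g(7, 9)) - 132)*(-493) + 471 = ((-30 + (-7/3 + 14*7 - 2/3*9 + 9*7)) - 132)*(-493) + 471 = ((-30 + (-7/3 + 98 - 6 + 63)) - 132)*(-493) + 471 = ((-30 + 458/3) - 132)*(-493) + 471 = (368/3 - 132)*(-493) + 471 = -28/3*(-493) + 471 = 13804/3 + 471 = 15217/3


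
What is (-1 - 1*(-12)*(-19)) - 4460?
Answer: -4689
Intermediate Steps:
(-1 - 1*(-12)*(-19)) - 4460 = (-1 + 12*(-19)) - 4460 = (-1 - 228) - 4460 = -229 - 4460 = -4689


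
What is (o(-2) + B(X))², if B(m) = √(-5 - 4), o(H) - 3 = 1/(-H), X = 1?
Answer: 13/4 + 21*I ≈ 3.25 + 21.0*I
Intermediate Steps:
o(H) = 3 - 1/H (o(H) = 3 + 1/(-H) = 3 - 1/H)
B(m) = 3*I (B(m) = √(-9) = 3*I)
(o(-2) + B(X))² = ((3 - 1/(-2)) + 3*I)² = ((3 - 1*(-½)) + 3*I)² = ((3 + ½) + 3*I)² = (7/2 + 3*I)²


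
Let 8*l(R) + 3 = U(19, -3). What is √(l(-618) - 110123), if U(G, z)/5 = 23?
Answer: 17*I*√381 ≈ 331.83*I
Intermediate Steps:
U(G, z) = 115 (U(G, z) = 5*23 = 115)
l(R) = 14 (l(R) = -3/8 + (⅛)*115 = -3/8 + 115/8 = 14)
√(l(-618) - 110123) = √(14 - 110123) = √(-110109) = 17*I*√381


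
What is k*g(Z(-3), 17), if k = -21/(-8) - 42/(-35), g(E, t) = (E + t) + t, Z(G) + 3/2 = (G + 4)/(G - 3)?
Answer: 4947/40 ≈ 123.68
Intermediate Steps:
Z(G) = -3/2 + (4 + G)/(-3 + G) (Z(G) = -3/2 + (G + 4)/(G - 3) = -3/2 + (4 + G)/(-3 + G))
g(E, t) = E + 2*t
k = 153/40 (k = -21*(-⅛) - 42*(-1/35) = 21/8 + 6/5 = 153/40 ≈ 3.8250)
k*g(Z(-3), 17) = 153*((17 - 1*(-3))/(2*(-3 - 3)) + 2*17)/40 = 153*((½)*(17 + 3)/(-6) + 34)/40 = 153*((½)*(-⅙)*20 + 34)/40 = 153*(-5/3 + 34)/40 = (153/40)*(97/3) = 4947/40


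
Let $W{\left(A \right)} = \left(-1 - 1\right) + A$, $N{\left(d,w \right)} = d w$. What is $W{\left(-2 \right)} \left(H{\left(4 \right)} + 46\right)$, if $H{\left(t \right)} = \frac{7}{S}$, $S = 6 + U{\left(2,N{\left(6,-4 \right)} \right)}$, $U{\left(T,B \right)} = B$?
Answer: $- \frac{1642}{9} \approx -182.44$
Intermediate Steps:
$W{\left(A \right)} = -2 + A$
$S = -18$ ($S = 6 + 6 \left(-4\right) = 6 - 24 = -18$)
$H{\left(t \right)} = - \frac{7}{18}$ ($H{\left(t \right)} = \frac{7}{-18} = 7 \left(- \frac{1}{18}\right) = - \frac{7}{18}$)
$W{\left(-2 \right)} \left(H{\left(4 \right)} + 46\right) = \left(-2 - 2\right) \left(- \frac{7}{18} + 46\right) = \left(-4\right) \frac{821}{18} = - \frac{1642}{9}$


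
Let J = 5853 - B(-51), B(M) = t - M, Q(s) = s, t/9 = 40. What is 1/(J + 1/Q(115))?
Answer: 115/625831 ≈ 0.00018376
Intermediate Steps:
t = 360 (t = 9*40 = 360)
B(M) = 360 - M
J = 5442 (J = 5853 - (360 - 1*(-51)) = 5853 - (360 + 51) = 5853 - 1*411 = 5853 - 411 = 5442)
1/(J + 1/Q(115)) = 1/(5442 + 1/115) = 1/(625831/115) = 115/625831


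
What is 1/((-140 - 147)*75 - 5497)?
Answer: -1/27022 ≈ -3.7007e-5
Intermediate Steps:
1/((-140 - 147)*75 - 5497) = 1/(-287*75 - 5497) = 1/(-21525 - 5497) = 1/(-27022) = -1/27022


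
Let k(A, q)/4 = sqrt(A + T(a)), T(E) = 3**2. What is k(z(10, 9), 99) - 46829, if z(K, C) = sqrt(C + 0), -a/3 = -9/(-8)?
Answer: -46829 + 8*sqrt(3) ≈ -46815.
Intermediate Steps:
a = -27/8 (a = -(-27)/(-8) = -(-27)*(-1)/8 = -3*9/8 = -27/8 ≈ -3.3750)
T(E) = 9
z(K, C) = sqrt(C)
k(A, q) = 4*sqrt(9 + A) (k(A, q) = 4*sqrt(A + 9) = 4*sqrt(9 + A))
k(z(10, 9), 99) - 46829 = 4*sqrt(9 + sqrt(9)) - 46829 = 4*sqrt(9 + 3) - 46829 = 4*sqrt(12) - 46829 = 4*(2*sqrt(3)) - 46829 = 8*sqrt(3) - 46829 = -46829 + 8*sqrt(3)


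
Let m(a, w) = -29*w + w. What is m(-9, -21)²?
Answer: 345744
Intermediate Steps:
m(a, w) = -28*w
m(-9, -21)² = (-28*(-21))² = 588² = 345744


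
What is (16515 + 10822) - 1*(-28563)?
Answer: 55900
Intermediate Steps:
(16515 + 10822) - 1*(-28563) = 27337 + 28563 = 55900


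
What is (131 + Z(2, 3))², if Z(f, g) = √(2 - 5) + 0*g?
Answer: (131 + I*√3)² ≈ 17158.0 + 453.8*I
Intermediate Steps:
Z(f, g) = I*√3 (Z(f, g) = √(-3) + 0 = I*√3 + 0 = I*√3)
(131 + Z(2, 3))² = (131 + I*√3)²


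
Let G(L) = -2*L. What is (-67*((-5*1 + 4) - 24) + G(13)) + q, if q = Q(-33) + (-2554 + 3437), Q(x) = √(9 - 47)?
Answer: 2532 + I*√38 ≈ 2532.0 + 6.1644*I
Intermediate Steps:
Q(x) = I*√38 (Q(x) = √(-38) = I*√38)
q = 883 + I*√38 (q = I*√38 + (-2554 + 3437) = I*√38 + 883 = 883 + I*√38 ≈ 883.0 + 6.1644*I)
(-67*((-5*1 + 4) - 24) + G(13)) + q = (-67*((-5*1 + 4) - 24) - 2*13) + (883 + I*√38) = (-67*((-5 + 4) - 24) - 26) + (883 + I*√38) = (-67*(-1 - 24) - 26) + (883 + I*√38) = (-67*(-25) - 26) + (883 + I*√38) = (1675 - 26) + (883 + I*√38) = 1649 + (883 + I*√38) = 2532 + I*√38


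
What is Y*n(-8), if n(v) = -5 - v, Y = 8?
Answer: 24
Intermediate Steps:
Y*n(-8) = 8*(-5 - 1*(-8)) = 8*(-5 + 8) = 8*3 = 24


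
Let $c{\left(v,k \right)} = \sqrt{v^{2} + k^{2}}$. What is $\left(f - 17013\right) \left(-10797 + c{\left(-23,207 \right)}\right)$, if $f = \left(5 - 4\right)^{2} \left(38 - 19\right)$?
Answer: $183484218 - 390862 \sqrt{82} \approx 1.7994 \cdot 10^{8}$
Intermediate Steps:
$c{\left(v,k \right)} = \sqrt{k^{2} + v^{2}}$
$f = 19$ ($f = 1^{2} \cdot 19 = 1 \cdot 19 = 19$)
$\left(f - 17013\right) \left(-10797 + c{\left(-23,207 \right)}\right) = \left(19 - 17013\right) \left(-10797 + \sqrt{207^{2} + \left(-23\right)^{2}}\right) = - 16994 \left(-10797 + \sqrt{42849 + 529}\right) = - 16994 \left(-10797 + \sqrt{43378}\right) = - 16994 \left(-10797 + 23 \sqrt{82}\right) = 183484218 - 390862 \sqrt{82}$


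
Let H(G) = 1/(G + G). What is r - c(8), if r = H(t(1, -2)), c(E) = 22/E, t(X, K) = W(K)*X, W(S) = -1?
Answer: -13/4 ≈ -3.2500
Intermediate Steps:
t(X, K) = -X
H(G) = 1/(2*G)
r = -½ (r = 1/(2*((-1*1))) = (½)/(-1) = (½)*(-1) = -½ ≈ -0.50000)
r - c(8) = -½ - 22/8 = -½ - 1*11/4 = -½ - 11/4 = -13/4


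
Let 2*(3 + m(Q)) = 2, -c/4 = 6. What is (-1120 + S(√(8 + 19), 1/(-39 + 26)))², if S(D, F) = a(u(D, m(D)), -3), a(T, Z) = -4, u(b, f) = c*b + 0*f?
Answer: 1263376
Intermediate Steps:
c = -24 (c = -4*6 = -24)
m(Q) = -2 (m(Q) = -3 + (½)*2 = -3 + 1 = -2)
u(b, f) = -24*b (u(b, f) = -24*b + 0*f = -24*b + 0 = -24*b)
S(D, F) = -4
(-1120 + S(√(8 + 19), 1/(-39 + 26)))² = (-1120 - 4)² = (-1124)² = 1263376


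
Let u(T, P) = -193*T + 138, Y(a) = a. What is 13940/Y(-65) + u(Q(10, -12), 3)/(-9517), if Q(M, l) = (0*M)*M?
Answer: -26535190/123721 ≈ -214.48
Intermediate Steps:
Q(M, l) = 0 (Q(M, l) = 0*M = 0)
u(T, P) = 138 - 193*T
13940/Y(-65) + u(Q(10, -12), 3)/(-9517) = 13940/(-65) + (138 - 193*0)/(-9517) = 13940*(-1/65) + (138 + 0)*(-1/9517) = -2788/13 + 138*(-1/9517) = -2788/13 - 138/9517 = -26535190/123721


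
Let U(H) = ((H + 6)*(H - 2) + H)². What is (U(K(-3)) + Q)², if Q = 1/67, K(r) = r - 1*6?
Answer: 1489419649/4489 ≈ 3.3179e+5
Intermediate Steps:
K(r) = -6 + r (K(r) = r - 6 = -6 + r)
U(H) = (H + (-2 + H)*(6 + H))² (U(H) = ((6 + H)*(-2 + H) + H)² = ((-2 + H)*(6 + H) + H)² = (H + (-2 + H)*(6 + H))²)
Q = 1/67 ≈ 0.014925
(U(K(-3)) + Q)² = ((-12 + (-6 - 3)² + 5*(-6 - 3))² + 1/67)² = ((-12 + (-9)² + 5*(-9))² + 1/67)² = ((-12 + 81 - 45)² + 1/67)² = (24² + 1/67)² = (576 + 1/67)² = (38593/67)² = 1489419649/4489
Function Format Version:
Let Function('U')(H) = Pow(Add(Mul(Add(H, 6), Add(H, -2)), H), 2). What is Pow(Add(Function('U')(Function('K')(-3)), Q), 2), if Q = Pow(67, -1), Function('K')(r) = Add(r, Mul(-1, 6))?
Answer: Rational(1489419649, 4489) ≈ 3.3179e+5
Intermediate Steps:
Function('K')(r) = Add(-6, r) (Function('K')(r) = Add(r, -6) = Add(-6, r))
Function('U')(H) = Pow(Add(H, Mul(Add(-2, H), Add(6, H))), 2) (Function('U')(H) = Pow(Add(Mul(Add(6, H), Add(-2, H)), H), 2) = Pow(Add(Mul(Add(-2, H), Add(6, H)), H), 2) = Pow(Add(H, Mul(Add(-2, H), Add(6, H))), 2))
Q = Rational(1, 67) ≈ 0.014925
Pow(Add(Function('U')(Function('K')(-3)), Q), 2) = Pow(Add(Pow(Add(-12, Pow(Add(-6, -3), 2), Mul(5, Add(-6, -3))), 2), Rational(1, 67)), 2) = Pow(Add(Pow(Add(-12, Pow(-9, 2), Mul(5, -9)), 2), Rational(1, 67)), 2) = Pow(Add(Pow(Add(-12, 81, -45), 2), Rational(1, 67)), 2) = Pow(Add(Pow(24, 2), Rational(1, 67)), 2) = Pow(Add(576, Rational(1, 67)), 2) = Pow(Rational(38593, 67), 2) = Rational(1489419649, 4489)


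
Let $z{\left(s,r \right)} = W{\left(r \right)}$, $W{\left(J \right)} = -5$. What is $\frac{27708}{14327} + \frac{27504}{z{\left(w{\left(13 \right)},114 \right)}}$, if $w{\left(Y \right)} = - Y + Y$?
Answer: $- \frac{393911268}{71635} \approx -5498.9$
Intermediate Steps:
$w{\left(Y \right)} = 0$
$z{\left(s,r \right)} = -5$
$\frac{27708}{14327} + \frac{27504}{z{\left(w{\left(13 \right)},114 \right)}} = \frac{27708}{14327} + \frac{27504}{-5} = 27708 \cdot \frac{1}{14327} + 27504 \left(- \frac{1}{5}\right) = \frac{27708}{14327} - \frac{27504}{5} = - \frac{393911268}{71635}$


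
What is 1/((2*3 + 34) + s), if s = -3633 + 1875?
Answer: -1/1718 ≈ -0.00058207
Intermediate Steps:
s = -1758
1/((2*3 + 34) + s) = 1/((2*3 + 34) - 1758) = 1/((6 + 34) - 1758) = 1/(40 - 1758) = 1/(-1718) = -1/1718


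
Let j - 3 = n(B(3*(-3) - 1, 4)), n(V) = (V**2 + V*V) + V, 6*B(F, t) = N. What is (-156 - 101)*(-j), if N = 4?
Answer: 10537/9 ≈ 1170.8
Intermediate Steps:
B(F, t) = 2/3 (B(F, t) = (1/6)*4 = 2/3)
n(V) = V + 2*V**2 (n(V) = (V**2 + V**2) + V = 2*V**2 + V = V + 2*V**2)
j = 41/9 (j = 3 + 2*(1 + 2*(2/3))/3 = 3 + 2*(1 + 4/3)/3 = 3 + (2/3)*(7/3) = 3 + 14/9 = 41/9 ≈ 4.5556)
(-156 - 101)*(-j) = (-156 - 101)*(-1*41/9) = -257*(-41/9) = 10537/9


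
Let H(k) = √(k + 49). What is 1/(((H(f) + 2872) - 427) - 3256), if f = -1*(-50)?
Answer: -811/657622 - 3*√11/657622 ≈ -0.0012484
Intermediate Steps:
f = 50
H(k) = √(49 + k)
1/(((H(f) + 2872) - 427) - 3256) = 1/(((√(49 + 50) + 2872) - 427) - 3256) = 1/(((√99 + 2872) - 427) - 3256) = 1/(((3*√11 + 2872) - 427) - 3256) = 1/(((2872 + 3*√11) - 427) - 3256) = 1/((2445 + 3*√11) - 3256) = 1/(-811 + 3*√11)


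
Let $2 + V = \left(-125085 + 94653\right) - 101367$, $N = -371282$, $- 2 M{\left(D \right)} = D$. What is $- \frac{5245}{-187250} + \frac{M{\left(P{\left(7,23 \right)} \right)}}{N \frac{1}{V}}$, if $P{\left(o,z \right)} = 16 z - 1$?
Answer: $- \frac{905356882257}{13904510900} \approx -65.112$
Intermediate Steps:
$P{\left(o,z \right)} = -1 + 16 z$
$M{\left(D \right)} = - \frac{D}{2}$
$V = -131801$ ($V = -2 + \left(\left(-125085 + 94653\right) - 101367\right) = -2 - 131799 = -131801$)
$- \frac{5245}{-187250} + \frac{M{\left(P{\left(7,23 \right)} \right)}}{N \frac{1}{V}} = - \frac{5245}{-187250} + \frac{\left(- \frac{1}{2}\right) \left(-1 + 16 \cdot 23\right)}{\left(-371282\right) \frac{1}{-131801}} = \left(-5245\right) \left(- \frac{1}{187250}\right) + \frac{\left(- \frac{1}{2}\right) \left(-1 + 368\right)}{\left(-371282\right) \left(- \frac{1}{131801}\right)} = \frac{1049}{37450} + \frac{\left(- \frac{1}{2}\right) 367}{\frac{371282}{131801}} = \frac{1049}{37450} - \frac{48370967}{742564} = - \frac{905356882257}{13904510900}$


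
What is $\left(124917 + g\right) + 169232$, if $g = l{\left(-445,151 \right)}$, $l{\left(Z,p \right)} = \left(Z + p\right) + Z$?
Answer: $293410$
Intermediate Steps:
$l{\left(Z,p \right)} = p + 2 Z$
$g = -739$ ($g = 151 + 2 \left(-445\right) = 151 - 890 = -739$)
$\left(124917 + g\right) + 169232 = \left(124917 - 739\right) + 169232 = 124178 + 169232 = 293410$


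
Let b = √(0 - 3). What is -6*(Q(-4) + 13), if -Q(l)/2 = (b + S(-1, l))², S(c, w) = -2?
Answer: -66 - 48*I*√3 ≈ -66.0 - 83.138*I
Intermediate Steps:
b = I*√3 (b = √(-3) = I*√3 ≈ 1.732*I)
Q(l) = -2*(-2 + I*√3)² (Q(l) = -2*(I*√3 - 2)² = -2*(-2 + I*√3)²)
-6*(Q(-4) + 13) = -6*((-2 + 8*I*√3) + 13) = -6*(11 + 8*I*√3) = -66 - 48*I*√3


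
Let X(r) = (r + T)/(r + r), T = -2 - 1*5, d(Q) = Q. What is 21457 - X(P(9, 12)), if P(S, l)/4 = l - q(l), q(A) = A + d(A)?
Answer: 2059817/96 ≈ 21456.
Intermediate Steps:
q(A) = 2*A (q(A) = A + A = 2*A)
P(S, l) = -4*l (P(S, l) = 4*(l - 2*l) = 4*(-l) = -4*l)
T = -7 (T = -2 - 5 = -7)
X(r) = (-7 + r)/(2*r) (X(r) = (r - 7)/(r + r) = (-7 + r)/((2*r)) = (-7 + r)*(1/(2*r)) = (-7 + r)/(2*r))
21457 - X(P(9, 12)) = 21457 - (-7 - 4*12)/(2*((-4*12))) = 21457 - (-7 - 48)/(2*(-48)) = 21457 - (-1)*(-55)/(2*48) = 21457 - 1*55/96 = 21457 - 55/96 = 2059817/96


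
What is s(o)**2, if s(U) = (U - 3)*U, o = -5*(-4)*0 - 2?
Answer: 100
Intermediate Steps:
o = -2 (o = 20*0 - 2 = 0 - 2 = -2)
s(U) = U*(-3 + U) (s(U) = (-3 + U)*U = U*(-3 + U))
s(o)**2 = (-2*(-3 - 2))**2 = (-2*(-5))**2 = 10**2 = 100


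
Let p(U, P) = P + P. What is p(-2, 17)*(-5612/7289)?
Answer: -190808/7289 ≈ -26.178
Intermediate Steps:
p(U, P) = 2*P
p(-2, 17)*(-5612/7289) = (2*17)*(-5612/7289) = 34*(-5612*1/7289) = 34*(-5612/7289) = -190808/7289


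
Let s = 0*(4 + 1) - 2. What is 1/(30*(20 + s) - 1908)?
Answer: -1/1368 ≈ -0.00073099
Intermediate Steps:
s = -2 (s = 0*5 - 2 = 0 - 2 = -2)
1/(30*(20 + s) - 1908) = 1/(30*(20 - 2) - 1908) = 1/(30*18 - 1908) = 1/(540 - 1908) = 1/(-1368) = -1/1368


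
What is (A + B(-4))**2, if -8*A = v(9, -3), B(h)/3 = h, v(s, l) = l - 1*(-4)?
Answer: 9409/64 ≈ 147.02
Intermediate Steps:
v(s, l) = 4 + l (v(s, l) = l + 4 = 4 + l)
B(h) = 3*h
A = -1/8 (A = -(4 - 3)/8 = -1/8*1 = -1/8 ≈ -0.12500)
(A + B(-4))**2 = (-1/8 + 3*(-4))**2 = (-1/8 - 12)**2 = (-97/8)**2 = 9409/64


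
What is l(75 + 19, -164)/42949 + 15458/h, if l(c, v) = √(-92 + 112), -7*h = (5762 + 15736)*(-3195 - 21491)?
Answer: 54103/265349814 + 2*√5/42949 ≈ 0.00030802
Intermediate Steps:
h = 530699628/7 (h = -(5762 + 15736)*(-3195 - 21491)/7 = -21498*(-24686)/7 = -⅐*(-530699628) = 530699628/7 ≈ 7.5814e+7)
l(c, v) = 2*√5 (l(c, v) = √20 = 2*√5)
l(75 + 19, -164)/42949 + 15458/h = (2*√5)/42949 + 15458/(530699628/7) = (2*√5)*(1/42949) + 15458*(7/530699628) = 2*√5/42949 + 54103/265349814 = 54103/265349814 + 2*√5/42949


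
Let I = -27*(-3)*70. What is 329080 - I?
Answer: 323410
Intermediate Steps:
I = 5670 (I = -27*(-3)*70 = 81*70 = 5670)
329080 - I = 329080 - 1*5670 = 329080 - 5670 = 323410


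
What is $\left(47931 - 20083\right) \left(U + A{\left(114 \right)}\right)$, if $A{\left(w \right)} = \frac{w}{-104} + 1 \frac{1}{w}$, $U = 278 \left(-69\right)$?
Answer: $- \frac{395850067502}{741} \approx -5.3421 \cdot 10^{8}$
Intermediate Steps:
$U = -19182$
$A{\left(w \right)} = \frac{1}{w} - \frac{w}{104}$ ($A{\left(w \right)} = w \left(- \frac{1}{104}\right) + \frac{1}{w} = - \frac{w}{104} + \frac{1}{w} = \frac{1}{w} - \frac{w}{104}$)
$\left(47931 - 20083\right) \left(U + A{\left(114 \right)}\right) = \left(47931 - 20083\right) \left(-19182 + \left(\frac{1}{114} - \frac{57}{52}\right)\right) = 27848 \left(-19182 + \left(\frac{1}{114} - \frac{57}{52}\right)\right) = 27848 \left(-19182 - \frac{3223}{2964}\right) = 27848 \left(- \frac{56858671}{2964}\right) = - \frac{395850067502}{741}$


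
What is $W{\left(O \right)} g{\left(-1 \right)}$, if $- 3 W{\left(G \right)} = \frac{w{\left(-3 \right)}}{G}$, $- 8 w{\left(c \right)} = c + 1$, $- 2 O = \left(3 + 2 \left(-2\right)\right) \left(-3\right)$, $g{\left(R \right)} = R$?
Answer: $- \frac{1}{18} \approx -0.055556$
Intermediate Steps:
$O = - \frac{3}{2}$ ($O = - \frac{\left(3 + 2 \left(-2\right)\right) \left(-3\right)}{2} = - \frac{\left(3 - 4\right) \left(-3\right)}{2} = - \frac{\left(-1\right) \left(-3\right)}{2} = \left(- \frac{1}{2}\right) 3 = - \frac{3}{2} \approx -1.5$)
$w{\left(c \right)} = - \frac{1}{8} - \frac{c}{8}$ ($w{\left(c \right)} = - \frac{c + 1}{8} = - \frac{1 + c}{8} = - \frac{1}{8} - \frac{c}{8}$)
$W{\left(G \right)} = - \frac{1}{12 G}$ ($W{\left(G \right)} = - \frac{\left(- \frac{1}{8} - - \frac{3}{8}\right) \frac{1}{G}}{3} = - \frac{\left(- \frac{1}{8} + \frac{3}{8}\right) \frac{1}{G}}{3} = - \frac{\frac{1}{4} \frac{1}{G}}{3} = - \frac{1}{12 G}$)
$W{\left(O \right)} g{\left(-1 \right)} = - \frac{1}{12 \left(- \frac{3}{2}\right)} \left(-1\right) = \left(- \frac{1}{12}\right) \left(- \frac{2}{3}\right) \left(-1\right) = \frac{1}{18} \left(-1\right) = - \frac{1}{18}$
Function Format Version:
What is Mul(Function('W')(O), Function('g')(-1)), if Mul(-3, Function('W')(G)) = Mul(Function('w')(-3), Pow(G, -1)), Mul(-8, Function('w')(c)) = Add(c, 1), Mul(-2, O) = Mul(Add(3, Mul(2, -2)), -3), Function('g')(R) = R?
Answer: Rational(-1, 18) ≈ -0.055556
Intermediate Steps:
O = Rational(-3, 2) (O = Mul(Rational(-1, 2), Mul(Add(3, Mul(2, -2)), -3)) = Mul(Rational(-1, 2), Mul(Add(3, -4), -3)) = Mul(Rational(-1, 2), Mul(-1, -3)) = Mul(Rational(-1, 2), 3) = Rational(-3, 2) ≈ -1.5000)
Function('w')(c) = Add(Rational(-1, 8), Mul(Rational(-1, 8), c)) (Function('w')(c) = Mul(Rational(-1, 8), Add(c, 1)) = Mul(Rational(-1, 8), Add(1, c)) = Add(Rational(-1, 8), Mul(Rational(-1, 8), c)))
Function('W')(G) = Mul(Rational(-1, 12), Pow(G, -1)) (Function('W')(G) = Mul(Rational(-1, 3), Mul(Add(Rational(-1, 8), Mul(Rational(-1, 8), -3)), Pow(G, -1))) = Mul(Rational(-1, 3), Mul(Add(Rational(-1, 8), Rational(3, 8)), Pow(G, -1))) = Mul(Rational(-1, 3), Mul(Rational(1, 4), Pow(G, -1))) = Mul(Rational(-1, 12), Pow(G, -1)))
Mul(Function('W')(O), Function('g')(-1)) = Mul(Mul(Rational(-1, 12), Pow(Rational(-3, 2), -1)), -1) = Mul(Mul(Rational(-1, 12), Rational(-2, 3)), -1) = Mul(Rational(1, 18), -1) = Rational(-1, 18)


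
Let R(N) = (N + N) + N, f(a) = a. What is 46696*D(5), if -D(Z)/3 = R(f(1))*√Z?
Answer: -420264*√5 ≈ -9.3974e+5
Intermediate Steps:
R(N) = 3*N (R(N) = 2*N + N = 3*N)
D(Z) = -9*√Z (D(Z) = -3*3*1*√Z = -9*√Z)
46696*D(5) = 46696*(-9*√5) = -420264*√5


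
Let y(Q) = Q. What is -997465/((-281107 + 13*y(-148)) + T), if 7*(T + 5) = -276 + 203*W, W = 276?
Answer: 1396451/385100 ≈ 3.6262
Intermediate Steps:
T = 55717/7 (T = -5 + (-276 + 203*276)/7 = -5 + (-276 + 56028)/7 = -5 + (⅐)*55752 = -5 + 55752/7 = 55717/7 ≈ 7959.6)
-997465/((-281107 + 13*y(-148)) + T) = -997465/((-281107 + 13*(-148)) + 55717/7) = -997465/((-281107 - 1924) + 55717/7) = -997465/(-283031 + 55717/7) = -997465/(-1925500/7) = -997465*(-7/1925500) = 1396451/385100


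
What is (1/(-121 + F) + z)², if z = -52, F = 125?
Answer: 42849/16 ≈ 2678.1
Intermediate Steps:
(1/(-121 + F) + z)² = (1/(-121 + 125) - 52)² = (1/4 - 52)² = (¼ - 52)² = (-207/4)² = 42849/16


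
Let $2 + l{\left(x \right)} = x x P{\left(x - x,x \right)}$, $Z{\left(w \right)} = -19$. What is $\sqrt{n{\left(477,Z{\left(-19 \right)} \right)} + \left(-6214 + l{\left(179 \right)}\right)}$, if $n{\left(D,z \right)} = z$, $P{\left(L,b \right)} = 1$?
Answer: $\sqrt{25806} \approx 160.64$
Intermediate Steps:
$l{\left(x \right)} = -2 + x^{2}$ ($l{\left(x \right)} = -2 + x x 1 = -2 + x^{2} \cdot 1 = -2 + x^{2}$)
$\sqrt{n{\left(477,Z{\left(-19 \right)} \right)} + \left(-6214 + l{\left(179 \right)}\right)} = \sqrt{-19 - \left(6216 - 32041\right)} = \sqrt{-19 + \left(-6214 + \left(-2 + 32041\right)\right)} = \sqrt{-19 + \left(-6214 + 32039\right)} = \sqrt{-19 + 25825} = \sqrt{25806}$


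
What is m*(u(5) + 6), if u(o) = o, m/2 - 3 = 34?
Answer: 814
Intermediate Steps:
m = 74 (m = 6 + 2*34 = 6 + 68 = 74)
m*(u(5) + 6) = 74*(5 + 6) = 74*11 = 814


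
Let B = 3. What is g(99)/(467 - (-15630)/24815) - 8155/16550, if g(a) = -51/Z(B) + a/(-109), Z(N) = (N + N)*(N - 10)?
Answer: -206024941674/418669194565 ≈ -0.49209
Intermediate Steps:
Z(N) = 2*N*(-10 + N) (Z(N) = (2*N)*(-10 + N) = 2*N*(-10 + N))
g(a) = 17/14 - a/109 (g(a) = -51*1/(6*(-10 + 3)) + a/(-109) = -51/(2*3*(-7)) + a*(-1/109) = -51/(-42) - a/109 = -51*(-1/42) - a/109 = 17/14 - a/109)
g(99)/(467 - (-15630)/24815) - 8155/16550 = (17/14 - 1/109*99)/(467 - (-15630)/24815) - 8155/16550 = (17/14 - 99/109)/(467 - (-15630)/24815) - 8155*1/16550 = 467/(1526*(467 - 1*(-3126/4963))) - 1631/3310 = 467/(1526*(467 + 3126/4963)) - 1631/3310 = 467/(1526*(2320847/4963)) - 1631/3310 = (467/1526)*(4963/2320847) - 1631/3310 = 331103/505944646 - 1631/3310 = -206024941674/418669194565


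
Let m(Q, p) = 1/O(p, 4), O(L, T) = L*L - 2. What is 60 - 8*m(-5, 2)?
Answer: 56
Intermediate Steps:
O(L, T) = -2 + L² (O(L, T) = L² - 2 = -2 + L²)
m(Q, p) = 1/(-2 + p²)
60 - 8*m(-5, 2) = 60 - 8/(-2 + 2²) = 60 - 8/(-2 + 4) = 60 - 8/2 = 60 - 8*½ = 60 - 4 = 56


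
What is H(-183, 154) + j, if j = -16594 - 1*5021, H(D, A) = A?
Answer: -21461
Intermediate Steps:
j = -21615 (j = -16594 - 5021 = -21615)
H(-183, 154) + j = 154 - 21615 = -21461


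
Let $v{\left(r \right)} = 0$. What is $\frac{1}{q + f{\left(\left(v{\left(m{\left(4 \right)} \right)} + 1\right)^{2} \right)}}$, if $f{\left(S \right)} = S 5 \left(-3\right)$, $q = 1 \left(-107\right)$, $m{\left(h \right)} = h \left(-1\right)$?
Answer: $- \frac{1}{122} \approx -0.0081967$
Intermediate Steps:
$m{\left(h \right)} = - h$
$q = -107$
$f{\left(S \right)} = - 15 S$ ($f{\left(S \right)} = 5 S \left(-3\right) = - 15 S$)
$\frac{1}{q + f{\left(\left(v{\left(m{\left(4 \right)} \right)} + 1\right)^{2} \right)}} = \frac{1}{-107 - 15 \left(0 + 1\right)^{2}} = \frac{1}{-107 - 15 \cdot 1^{2}} = \frac{1}{-107 - 15} = \frac{1}{-122} = - \frac{1}{122}$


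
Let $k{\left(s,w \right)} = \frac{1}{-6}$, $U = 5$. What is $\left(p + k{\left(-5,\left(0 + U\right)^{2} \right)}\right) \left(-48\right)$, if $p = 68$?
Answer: $-3256$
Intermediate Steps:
$k{\left(s,w \right)} = - \frac{1}{6}$
$\left(p + k{\left(-5,\left(0 + U\right)^{2} \right)}\right) \left(-48\right) = \left(68 - \frac{1}{6}\right) \left(-48\right) = \frac{407}{6} \left(-48\right) = -3256$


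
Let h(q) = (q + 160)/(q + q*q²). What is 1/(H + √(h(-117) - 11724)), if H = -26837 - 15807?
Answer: -68304174120/2912781979855843 - 111*I*√2441228733190/2912781979855843 ≈ -2.345e-5 - 5.9541e-8*I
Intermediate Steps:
H = -42644
h(q) = (160 + q)/(q + q³)
1/(H + √(h(-117) - 11724)) = 1/(-42644 + √((160 - 117)/(-117 + (-117)³) - 11724)) = 1/(-42644 + √(43/(-117 - 1601613) - 11724)) = 1/(-42644 + √(43/(-1601730) - 11724)) = 1/(-42644 + √(-1/1601730*43 - 11724)) = 1/(-42644 + √(-43/1601730 - 11724)) = 1/(-42644 + √(-18778682563/1601730)) = 1/(-42644 + I*√2441228733190/14430)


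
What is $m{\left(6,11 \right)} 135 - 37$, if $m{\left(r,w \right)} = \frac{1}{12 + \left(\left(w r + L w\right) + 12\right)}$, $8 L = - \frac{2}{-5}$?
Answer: $- \frac{64307}{1811} \approx -35.509$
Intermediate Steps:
$L = \frac{1}{20}$ ($L = \frac{\left(-2\right) \frac{1}{-5}}{8} = \frac{\left(-2\right) \left(- \frac{1}{5}\right)}{8} = \frac{1}{8} \cdot \frac{2}{5} = \frac{1}{20} \approx 0.05$)
$m{\left(r,w \right)} = \frac{1}{24 + \frac{w}{20} + r w}$ ($m{\left(r,w \right)} = \frac{1}{12 + \left(\left(w r + \frac{w}{20}\right) + 12\right)} = \frac{1}{12 + \left(\left(r w + \frac{w}{20}\right) + 12\right)} = \frac{1}{12 + \left(\left(\frac{w}{20} + r w\right) + 12\right)} = \frac{1}{12 + \left(12 + \frac{w}{20} + r w\right)} = \frac{1}{24 + \frac{w}{20} + r w}$)
$m{\left(6,11 \right)} 135 - 37 = \frac{20}{480 + 11 + 20 \cdot 6 \cdot 11} \cdot 135 - 37 = \frac{20}{480 + 11 + 1320} \cdot 135 - 37 = \frac{20}{1811} \cdot 135 - 37 = \frac{2700}{1811} - 37 = - \frac{64307}{1811}$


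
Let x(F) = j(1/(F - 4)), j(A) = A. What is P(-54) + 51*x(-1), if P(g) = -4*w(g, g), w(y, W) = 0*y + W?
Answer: 1029/5 ≈ 205.80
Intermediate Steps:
w(y, W) = W (w(y, W) = 0 + W = W)
x(F) = 1/(-4 + F) (x(F) = 1/(F - 4) = 1/(-4 + F))
P(g) = -4*g
P(-54) + 51*x(-1) = -4*(-54) + 51/(-4 - 1) = 216 + 51/(-5) = 216 + 51*(-⅕) = 216 - 51/5 = 1029/5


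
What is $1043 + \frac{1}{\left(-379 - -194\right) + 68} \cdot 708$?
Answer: $\frac{40441}{39} \approx 1036.9$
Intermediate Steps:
$1043 + \frac{1}{\left(-379 - -194\right) + 68} \cdot 708 = 1043 + \frac{1}{\left(-379 + 194\right) + 68} \cdot 708 = 1043 + \frac{1}{-185 + 68} \cdot 708 = 1043 + \frac{1}{-117} \cdot 708 = 1043 - \frac{236}{39} = \frac{40441}{39}$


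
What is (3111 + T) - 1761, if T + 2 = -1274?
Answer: 74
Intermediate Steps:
T = -1276 (T = -2 - 1274 = -1276)
(3111 + T) - 1761 = (3111 - 1276) - 1761 = 1835 - 1761 = 74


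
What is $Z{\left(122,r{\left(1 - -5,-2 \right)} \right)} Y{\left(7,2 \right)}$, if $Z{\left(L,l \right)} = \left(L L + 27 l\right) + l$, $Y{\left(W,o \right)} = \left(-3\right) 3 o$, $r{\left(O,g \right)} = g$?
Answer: $-266904$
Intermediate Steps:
$Y{\left(W,o \right)} = - 9 o$
$Z{\left(L,l \right)} = L^{2} + 28 l$ ($Z{\left(L,l \right)} = \left(L^{2} + 27 l\right) + l = L^{2} + 28 l$)
$Z{\left(122,r{\left(1 - -5,-2 \right)} \right)} Y{\left(7,2 \right)} = \left(122^{2} + 28 \left(-2\right)\right) \left(\left(-9\right) 2\right) = \left(14884 - 56\right) \left(-18\right) = 14828 \left(-18\right) = -266904$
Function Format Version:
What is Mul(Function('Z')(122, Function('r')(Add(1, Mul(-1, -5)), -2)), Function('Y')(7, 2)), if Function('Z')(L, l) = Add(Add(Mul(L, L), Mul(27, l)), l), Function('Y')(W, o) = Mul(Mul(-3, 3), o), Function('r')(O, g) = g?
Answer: -266904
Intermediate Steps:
Function('Y')(W, o) = Mul(-9, o)
Function('Z')(L, l) = Add(Pow(L, 2), Mul(28, l)) (Function('Z')(L, l) = Add(Add(Pow(L, 2), Mul(27, l)), l) = Add(Pow(L, 2), Mul(28, l)))
Mul(Function('Z')(122, Function('r')(Add(1, Mul(-1, -5)), -2)), Function('Y')(7, 2)) = Mul(Add(Pow(122, 2), Mul(28, -2)), Mul(-9, 2)) = Mul(Add(14884, -56), -18) = Mul(14828, -18) = -266904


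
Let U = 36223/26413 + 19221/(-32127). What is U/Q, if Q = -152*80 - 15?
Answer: -218684016/3443781746975 ≈ -6.3501e-5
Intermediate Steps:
U = 218684016/282856817 (U = 36223*(1/26413) + 19221*(-1/32127) = 36223/26413 - 6407/10709 = 218684016/282856817 ≈ 0.77313)
Q = -12175 (Q = -12160 - 15 = -12175)
U/Q = (218684016/282856817)/(-12175) = (218684016/282856817)*(-1/12175) = -218684016/3443781746975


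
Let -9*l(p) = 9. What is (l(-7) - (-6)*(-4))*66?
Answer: -1650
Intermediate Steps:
l(p) = -1 (l(p) = -⅑*9 = -1)
(l(-7) - (-6)*(-4))*66 = (-1 - (-6)*(-4))*66 = (-1 - 1*24)*66 = (-1 - 24)*66 = -25*66 = -1650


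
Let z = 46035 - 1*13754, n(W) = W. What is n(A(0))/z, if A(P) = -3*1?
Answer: -3/32281 ≈ -9.2934e-5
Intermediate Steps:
A(P) = -3
z = 32281 (z = 46035 - 13754 = 32281)
n(A(0))/z = -3/32281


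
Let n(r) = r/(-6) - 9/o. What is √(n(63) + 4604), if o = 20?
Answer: √459305/10 ≈ 67.772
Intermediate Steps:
n(r) = -9/20 - r/6 (n(r) = r/(-6) - 9/20 = r*(-⅙) - 9*1/20 = -r/6 - 9/20 = -9/20 - r/6)
√(n(63) + 4604) = √((-9/20 - ⅙*63) + 4604) = √((-9/20 - 21/2) + 4604) = √(-219/20 + 4604) = √(91861/20) = √459305/10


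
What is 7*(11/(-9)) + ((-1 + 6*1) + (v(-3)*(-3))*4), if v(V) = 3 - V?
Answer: -680/9 ≈ -75.556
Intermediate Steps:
7*(11/(-9)) + ((-1 + 6*1) + (v(-3)*(-3))*4) = 7*(11/(-9)) + ((-1 + 6*1) + ((3 - 1*(-3))*(-3))*4) = 7*(11*(-⅑)) + ((-1 + 6) + ((3 + 3)*(-3))*4) = 7*(-11/9) + (5 + (6*(-3))*4) = -77/9 + (5 - 18*4) = -77/9 + (5 - 72) = -77/9 - 67 = -680/9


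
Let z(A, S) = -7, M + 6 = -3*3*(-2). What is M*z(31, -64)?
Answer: -84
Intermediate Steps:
M = 12 (M = -6 - 3*3*(-2) = -6 - 9*(-2) = -6 + 18 = 12)
M*z(31, -64) = 12*(-7) = -84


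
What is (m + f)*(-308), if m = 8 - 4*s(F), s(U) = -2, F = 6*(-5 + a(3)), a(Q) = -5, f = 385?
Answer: -123508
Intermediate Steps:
F = -60 (F = 6*(-5 - 5) = 6*(-10) = -60)
m = 16 (m = 8 - 4*(-2) = 8 + 8 = 16)
(m + f)*(-308) = (16 + 385)*(-308) = 401*(-308) = -123508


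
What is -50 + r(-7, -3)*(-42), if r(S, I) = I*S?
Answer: -932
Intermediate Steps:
-50 + r(-7, -3)*(-42) = -50 - 3*(-7)*(-42) = -50 + 21*(-42) = -50 - 882 = -932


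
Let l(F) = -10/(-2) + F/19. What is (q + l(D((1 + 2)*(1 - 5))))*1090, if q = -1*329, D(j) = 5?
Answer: -6704590/19 ≈ -3.5287e+5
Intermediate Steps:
q = -329
l(F) = 5 + F/19 (l(F) = -10*(-½) + F*(1/19) = 5 + F/19)
(q + l(D((1 + 2)*(1 - 5))))*1090 = (-329 + (5 + (1/19)*5))*1090 = (-329 + (5 + 5/19))*1090 = (-329 + 100/19)*1090 = -6151/19*1090 = -6704590/19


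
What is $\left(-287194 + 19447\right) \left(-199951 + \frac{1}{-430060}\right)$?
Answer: $\frac{23023812747801567}{430060} \approx 5.3536 \cdot 10^{10}$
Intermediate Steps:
$\left(-287194 + 19447\right) \left(-199951 + \frac{1}{-430060}\right) = - 267747 \left(-199951 - \frac{1}{430060}\right) = \left(-267747\right) \left(- \frac{85990927061}{430060}\right) = \frac{23023812747801567}{430060}$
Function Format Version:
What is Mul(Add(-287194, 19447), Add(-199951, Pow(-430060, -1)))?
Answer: Rational(23023812747801567, 430060) ≈ 5.3536e+10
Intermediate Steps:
Mul(Add(-287194, 19447), Add(-199951, Pow(-430060, -1))) = Mul(-267747, Add(-199951, Rational(-1, 430060))) = Mul(-267747, Rational(-85990927061, 430060)) = Rational(23023812747801567, 430060)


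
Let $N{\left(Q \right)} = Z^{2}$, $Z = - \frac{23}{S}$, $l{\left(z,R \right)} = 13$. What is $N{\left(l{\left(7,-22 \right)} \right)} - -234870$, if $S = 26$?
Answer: $\frac{158772649}{676} \approx 2.3487 \cdot 10^{5}$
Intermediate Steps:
$Z = - \frac{23}{26} \approx -0.88461$
$N{\left(Q \right)} = \frac{529}{676}$ ($N{\left(Q \right)} = \left(- \frac{23}{26}\right)^{2} = \frac{529}{676}$)
$N{\left(l{\left(7,-22 \right)} \right)} - -234870 = \frac{529}{676} - -234870 = \frac{529}{676} + 234870 = \frac{158772649}{676}$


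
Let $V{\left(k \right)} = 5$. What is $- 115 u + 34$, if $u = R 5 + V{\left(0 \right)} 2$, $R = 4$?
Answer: $-3416$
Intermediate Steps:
$u = 30$ ($u = 4 \cdot 5 + 5 \cdot 2 = 20 + 10 = 30$)
$- 115 u + 34 = \left(-115\right) 30 + 34 = -3450 + 34 = -3416$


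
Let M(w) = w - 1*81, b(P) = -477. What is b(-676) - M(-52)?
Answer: -344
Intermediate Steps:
M(w) = -81 + w (M(w) = w - 81 = -81 + w)
b(-676) - M(-52) = -477 - (-81 - 52) = -477 - 1*(-133) = -477 + 133 = -344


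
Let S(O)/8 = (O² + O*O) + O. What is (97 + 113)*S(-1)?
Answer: 1680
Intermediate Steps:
S(O) = 8*O + 16*O² (S(O) = 8*((O² + O*O) + O) = 8*((O² + O²) + O) = 8*(2*O² + O) = 8*(O + 2*O²) = 8*O + 16*O²)
(97 + 113)*S(-1) = (97 + 113)*(8*(-1)*(1 + 2*(-1))) = 210*(8*(-1)*(1 - 2)) = 210*(8*(-1)*(-1)) = 210*8 = 1680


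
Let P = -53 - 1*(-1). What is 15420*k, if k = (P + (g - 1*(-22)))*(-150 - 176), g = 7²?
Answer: -95511480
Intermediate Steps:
P = -52 (P = -53 + 1 = -52)
g = 49
k = -6194 (k = (-52 + (49 - 1*(-22)))*(-150 - 176) = (-52 + (49 + 22))*(-326) = (-52 + 71)*(-326) = 19*(-326) = -6194)
15420*k = 15420*(-6194) = -95511480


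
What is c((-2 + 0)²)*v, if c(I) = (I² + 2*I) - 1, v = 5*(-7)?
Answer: -805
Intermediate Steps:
v = -35
c(I) = -1 + I² + 2*I
c((-2 + 0)²)*v = (-1 + ((-2 + 0)²)² + 2*(-2 + 0)²)*(-35) = (-1 + ((-2)²)² + 2*(-2)²)*(-35) = (-1 + 4² + 2*4)*(-35) = (-1 + 16 + 8)*(-35) = 23*(-35) = -805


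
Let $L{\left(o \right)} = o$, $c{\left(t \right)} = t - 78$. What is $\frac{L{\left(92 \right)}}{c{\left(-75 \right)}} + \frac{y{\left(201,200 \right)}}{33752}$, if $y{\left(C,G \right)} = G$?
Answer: $- \frac{384323}{645507} \approx -0.59538$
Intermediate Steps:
$c{\left(t \right)} = -78 + t$ ($c{\left(t \right)} = t - 78 = -78 + t$)
$\frac{L{\left(92 \right)}}{c{\left(-75 \right)}} + \frac{y{\left(201,200 \right)}}{33752} = \frac{92}{-78 - 75} + \frac{200}{33752} = \frac{92}{-153} + 200 \cdot \frac{1}{33752} = 92 \left(- \frac{1}{153}\right) + \frac{25}{4219} = - \frac{92}{153} + \frac{25}{4219} = - \frac{384323}{645507}$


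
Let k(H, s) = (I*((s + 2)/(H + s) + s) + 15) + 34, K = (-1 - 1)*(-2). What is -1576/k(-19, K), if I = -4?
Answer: -7880/173 ≈ -45.549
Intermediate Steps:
K = 4 (K = -2*(-2) = 4)
k(H, s) = 49 - 4*s - 4*(2 + s)/(H + s) (k(H, s) = (-4*((s + 2)/(H + s) + s) + 15) + 34 = (-4*((2 + s)/(H + s) + s) + 15) + 34 = (-4*(s + (2 + s)/(H + s)) + 15) + 34 = ((-4*s - 4*(2 + s)/(H + s)) + 15) + 34 = (15 - 4*s - 4*(2 + s)/(H + s)) + 34 = 49 - 4*s - 4*(2 + s)/(H + s))
-1576/k(-19, K) = -1576*(-19 + 4)/(-8 - 4*4² + 45*4 + 49*(-19) - 4*(-19)*4) = -1576*(-15/(-8 - 4*16 + 180 - 931 + 304)) = -1576*(-15/(-8 - 64 + 180 - 931 + 304)) = -1576/((-1/15*(-519))) = -1576/173/5 = -1576*5/173 = -7880/173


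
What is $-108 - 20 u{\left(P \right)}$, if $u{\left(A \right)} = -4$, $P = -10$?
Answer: $-28$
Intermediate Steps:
$-108 - 20 u{\left(P \right)} = -108 - -80 = -108 + 80 = -28$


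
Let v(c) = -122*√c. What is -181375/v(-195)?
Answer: -36275*I*√195/4758 ≈ -106.46*I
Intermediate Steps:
-181375/v(-195) = -181375*I*√195/23790 = -36275*I*√195/4758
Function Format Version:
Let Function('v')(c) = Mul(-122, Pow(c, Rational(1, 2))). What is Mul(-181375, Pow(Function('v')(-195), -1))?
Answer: Mul(Rational(-36275, 4758), I, Pow(195, Rational(1, 2))) ≈ Mul(-106.46, I)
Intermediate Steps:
Mul(-181375, Pow(Function('v')(-195), -1)) = Mul(-181375, Pow(Mul(-122, Pow(-195, Rational(1, 2))), -1)) = Mul(-181375, Pow(Mul(-122, Mul(I, Pow(195, Rational(1, 2)))), -1)) = Mul(-181375, Pow(Mul(-122, I, Pow(195, Rational(1, 2))), -1)) = Mul(-181375, Mul(Rational(1, 23790), I, Pow(195, Rational(1, 2)))) = Mul(Rational(-36275, 4758), I, Pow(195, Rational(1, 2)))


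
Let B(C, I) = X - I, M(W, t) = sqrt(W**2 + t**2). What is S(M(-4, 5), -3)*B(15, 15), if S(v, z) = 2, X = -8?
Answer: -46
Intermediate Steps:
B(C, I) = -8 - I
S(M(-4, 5), -3)*B(15, 15) = 2*(-8 - 1*15) = 2*(-8 - 15) = 2*(-23) = -46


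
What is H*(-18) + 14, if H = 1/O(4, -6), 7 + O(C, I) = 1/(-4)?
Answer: 478/29 ≈ 16.483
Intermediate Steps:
O(C, I) = -29/4 (O(C, I) = -7 + 1/(-4) = -7 - 1/4 = -29/4)
H = -4/29 (H = 1/(-29/4) = -4/29 ≈ -0.13793)
H*(-18) + 14 = -4/29*(-18) + 14 = 72/29 + 14 = 478/29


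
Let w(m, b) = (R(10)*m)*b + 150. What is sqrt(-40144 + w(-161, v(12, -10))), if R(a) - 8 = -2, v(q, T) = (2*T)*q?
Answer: sqrt(191846) ≈ 438.00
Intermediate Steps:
v(q, T) = 2*T*q
R(a) = 6 (R(a) = 8 - 2 = 6)
w(m, b) = 150 + 6*b*m (w(m, b) = (6*m)*b + 150 = 6*b*m + 150 = 150 + 6*b*m)
sqrt(-40144 + w(-161, v(12, -10))) = sqrt(-40144 + (150 + 6*(2*(-10)*12)*(-161))) = sqrt(-40144 + (150 + 6*(-240)*(-161))) = sqrt(-40144 + (150 + 231840)) = sqrt(-40144 + 231990) = sqrt(191846)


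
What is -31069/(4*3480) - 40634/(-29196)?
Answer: -28455437/33867360 ≈ -0.84020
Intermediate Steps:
-31069/(4*3480) - 40634/(-29196) = -31069/13920 - 40634*(-1/29196) = -31069*1/13920 + 20317/14598 = -31069/13920 + 20317/14598 = -28455437/33867360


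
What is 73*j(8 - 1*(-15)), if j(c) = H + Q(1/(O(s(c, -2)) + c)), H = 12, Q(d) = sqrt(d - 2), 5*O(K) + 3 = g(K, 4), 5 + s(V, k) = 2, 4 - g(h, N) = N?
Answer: 876 + 73*I*sqrt(1533)/28 ≈ 876.0 + 102.08*I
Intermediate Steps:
g(h, N) = 4 - N
s(V, k) = -3 (s(V, k) = -5 + 2 = -3)
O(K) = -3/5 (O(K) = -3/5 + (4 - 1*4)/5 = -3/5 + (4 - 4)/5 = -3/5 + (1/5)*0 = -3/5 + 0 = -3/5)
Q(d) = sqrt(-2 + d)
j(c) = 12 + sqrt(-2 + 1/(-3/5 + c))
73*j(8 - 1*(-15)) = 73*(12 + sqrt((11 - 10*(8 - 1*(-15)))/(-3 + 5*(8 - 1*(-15))))) = 73*(12 + sqrt((11 - 10*(8 + 15))/(-3 + 5*(8 + 15)))) = 73*(12 + sqrt((11 - 10*23)/(-3 + 5*23))) = 73*(12 + sqrt((11 - 230)/(-3 + 115))) = 73*(12 + sqrt(-219/112)) = 73*(12 + I*sqrt(1533)/28) = 876 + 73*I*sqrt(1533)/28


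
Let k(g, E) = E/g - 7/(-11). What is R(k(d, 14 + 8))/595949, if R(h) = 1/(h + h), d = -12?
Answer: -33/47079971 ≈ -7.0093e-7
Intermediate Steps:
k(g, E) = 7/11 + E/g (k(g, E) = E/g - 7*(-1/11) = E/g + 7/11 = 7/11 + E/g)
R(h) = 1/(2*h)
R(k(d, 14 + 8))/595949 = (1/(2*(7/11 + (14 + 8)/(-12))))/595949 = (1/(2*(7/11 + 22*(-1/12))))*(1/595949) = (1/(2*(7/11 - 11/6)))*(1/595949) = (1/(2*(-79/66)))*(1/595949) = ((½)*(-66/79))*(1/595949) = -33/79*1/595949 = -33/47079971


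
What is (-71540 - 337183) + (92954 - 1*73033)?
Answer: -388802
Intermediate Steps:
(-71540 - 337183) + (92954 - 1*73033) = -408723 + (92954 - 73033) = -408723 + 19921 = -388802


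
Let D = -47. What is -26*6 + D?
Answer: -203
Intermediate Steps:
-26*6 + D = -26*6 - 47 = -156 - 47 = -203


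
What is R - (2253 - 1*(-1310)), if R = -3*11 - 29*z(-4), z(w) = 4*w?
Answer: -3132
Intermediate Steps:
R = 431 (R = -3*11 - 116*(-4) = -33 - 29*(-16) = -33 + 464 = 431)
R - (2253 - 1*(-1310)) = 431 - (2253 - 1*(-1310)) = 431 - (2253 + 1310) = 431 - 1*3563 = 431 - 3563 = -3132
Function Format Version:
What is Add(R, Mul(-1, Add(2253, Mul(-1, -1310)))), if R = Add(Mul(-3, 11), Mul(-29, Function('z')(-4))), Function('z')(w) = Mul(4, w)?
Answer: -3132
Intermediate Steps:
R = 431 (R = Add(Mul(-3, 11), Mul(-29, Mul(4, -4))) = Add(-33, Mul(-29, -16)) = Add(-33, 464) = 431)
Add(R, Mul(-1, Add(2253, Mul(-1, -1310)))) = Add(431, Mul(-1, Add(2253, Mul(-1, -1310)))) = Add(431, Mul(-1, Add(2253, 1310))) = Add(431, Mul(-1, 3563)) = Add(431, -3563) = -3132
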